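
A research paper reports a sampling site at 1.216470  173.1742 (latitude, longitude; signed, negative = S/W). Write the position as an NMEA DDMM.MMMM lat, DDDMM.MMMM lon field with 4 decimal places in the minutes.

Lat: minutes = (1.216470 − 1) × 60 = 12.988200
Longitude: minutes = (173.174200 − 173) × 60 = 10.452000

0112.9882,N / 17310.4520,E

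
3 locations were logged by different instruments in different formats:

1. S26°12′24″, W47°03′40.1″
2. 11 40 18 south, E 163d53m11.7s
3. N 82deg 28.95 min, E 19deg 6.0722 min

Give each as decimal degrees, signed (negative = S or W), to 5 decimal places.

1. -26.20667, -47.06114
2. -11.67167, 163.88658
3. 82.48250, 19.10120

Point 1:
  Latitude: 12′ + 24″ = 12.40000′; 26 + 12.40000/60 = 26.206667
  hemisphere S, so the sign is −
  Lon: 47° + 3/60 + 40.1/3600 = 47 + 0.050000 + 0.011139 = 47.061139
  hemisphere W, so the sign is −
Point 2:
  Latitude: 11 + 40/60 + 18/3600 = 11.671667
  hemisphere S, so the sign is −
  Lon: 163° + 53/60 + 11.7/3600 = 163 + 0.883333 + 0.003250 = 163.886583
  E ⇒ keep positive
Point 3:
  Latitude: 28.95′ = 0.482500°; total 82.482500
  N → positive
  λ: 19 + 6.0722/60 = 19.101203
  E → positive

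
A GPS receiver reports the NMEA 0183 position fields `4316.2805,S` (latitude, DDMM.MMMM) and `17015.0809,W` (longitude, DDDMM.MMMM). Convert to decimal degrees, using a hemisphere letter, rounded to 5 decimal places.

43.27134° S, 170.25135° W

Lat: degrees = first 2 digits = 43, minutes = 16.2805; 43 + 16.2805/60 = 43.271342
Lon: degrees = first 3 digits = 170, minutes = 15.0809; 170 + 15.0809/60 = 170.251348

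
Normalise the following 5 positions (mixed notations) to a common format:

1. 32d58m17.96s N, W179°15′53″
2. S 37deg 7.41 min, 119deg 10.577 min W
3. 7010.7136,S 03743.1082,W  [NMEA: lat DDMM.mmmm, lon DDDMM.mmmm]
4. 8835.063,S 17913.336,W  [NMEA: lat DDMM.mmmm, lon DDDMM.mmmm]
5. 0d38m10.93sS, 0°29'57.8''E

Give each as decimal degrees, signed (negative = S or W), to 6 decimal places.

1. 32.971656, -179.264722
2. -37.123500, -119.176283
3. -70.178560, -37.718470
4. -88.584383, -179.222267
5. -0.636369, 0.499389

Point 1:
  Lat: 32 + 58/60 + 17.96/3600 = 32.9716556
  N → positive
  Longitude: 179 + 15/60 + 53/3600 = 179.2647222
  W ⇒ negate
Point 2:
  φ: 7.41′ = 0.123500°; total 37.1235000
  hemisphere S, so the sign is −
  Longitude: 10.577′ = 0.176283°; total 119.1762833
  hemisphere W, so the sign is −
Point 3:
  Latitude: split at 2 digits → 70° and 10.7136′; 70 + 10.7136/60 = 70.1785600
  S ⇒ negate
  λ: degrees = first 3 digits = 37, minutes = 43.1082; 37 + 43.1082/60 = 37.7184700
  hemisphere W, so the sign is −
Point 4:
  Latitude: degrees = first 2 digits = 88, minutes = 35.063; 88 + 35.063/60 = 88.5843833
  hemisphere S, so the sign is −
  Lon: degrees = first 3 digits = 179, minutes = 13.336; 179 + 13.336/60 = 179.2222667
  W ⇒ negate
Point 5:
  Lat: 0 + 38/60 + 10.93/3600 = 0.6363694
  S ⇒ negate
  Lon: 0 + 29/60 + 57.8/3600 = 0.4993889
  E → positive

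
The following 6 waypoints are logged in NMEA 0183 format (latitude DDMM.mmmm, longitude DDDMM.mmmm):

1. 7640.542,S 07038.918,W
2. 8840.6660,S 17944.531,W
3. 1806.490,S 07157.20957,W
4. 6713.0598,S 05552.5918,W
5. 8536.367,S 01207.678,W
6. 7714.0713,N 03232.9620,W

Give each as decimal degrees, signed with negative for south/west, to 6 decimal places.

1. -76.675700, -70.648633
2. -88.677767, -179.742183
3. -18.108167, -71.953493
4. -67.217663, -55.876530
5. -85.606117, -12.127967
6. 77.234522, -32.549367

Point 1:
  φ: degrees = first 2 digits = 76, minutes = 40.542; 76 + 40.542/60 = 76.6757000
  S ⇒ negate
  λ: split at 3 digits → 070° and 38.918′; 70 + 38.918/60 = 70.6486333
  W ⇒ negate
Point 2:
  Latitude: degrees = first 2 digits = 88, minutes = 40.666; 88 + 40.666/60 = 88.6777667
  hemisphere S, so the sign is −
  Longitude: degrees = first 3 digits = 179, minutes = 44.531; 179 + 44.531/60 = 179.7421833
  hemisphere W, so the sign is −
Point 3:
  Lat: degrees = first 2 digits = 18, minutes = 6.49; 18 + 6.49/60 = 18.1081667
  S ⇒ negate
  Lon: split at 3 digits → 071° and 57.20957′; 71 + 57.20957/60 = 71.9534928
  W ⇒ negate
Point 4:
  φ: degrees = first 2 digits = 67, minutes = 13.0598; 67 + 13.0598/60 = 67.2176633
  S ⇒ negate
  Longitude: degrees = first 3 digits = 55, minutes = 52.5918; 55 + 52.5918/60 = 55.8765300
  hemisphere W, so the sign is −
Point 5:
  Latitude: split at 2 digits → 85° and 36.367′; 85 + 36.367/60 = 85.6061167
  S ⇒ negate
  Lon: split at 3 digits → 012° and 7.678′; 12 + 7.678/60 = 12.1279667
  W → negative
Point 6:
  φ: split at 2 digits → 77° and 14.0713′; 77 + 14.0713/60 = 77.2345217
  N → positive
  Longitude: split at 3 digits → 032° and 32.962′; 32 + 32.962/60 = 32.5493667
  W ⇒ negate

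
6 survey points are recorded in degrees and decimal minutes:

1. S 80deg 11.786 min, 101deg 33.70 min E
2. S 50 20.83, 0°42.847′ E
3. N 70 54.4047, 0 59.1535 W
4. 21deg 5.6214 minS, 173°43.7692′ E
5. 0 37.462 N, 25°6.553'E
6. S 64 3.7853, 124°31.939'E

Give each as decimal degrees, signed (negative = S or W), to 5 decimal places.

Point 1:
  φ: 11.786′ = 0.196433°; total 80.196433
  S ⇒ negate
  λ: 101 + 33.7/60 = 101.561667
  E → positive
Point 2:
  Latitude: 20.83′ = 0.347167°; total 50.347167
  S ⇒ negate
  λ: 42.847′ = 0.714117°; total 0.714117
  E → positive
Point 3:
  Lat: 70 + 54.4047/60 = 70.906745
  N ⇒ keep positive
  λ: 59.1535′ = 0.985892°; total 0.985892
  W → negative
Point 4:
  Latitude: 5.6214′ = 0.093690°; total 21.093690
  S ⇒ negate
  Longitude: 173 + 43.7692/60 = 173.729487
  E ⇒ keep positive
Point 5:
  Lat: 37.462′ = 0.624367°; total 0.624367
  N → positive
  Longitude: 25 + 6.553/60 = 25.109217
  E ⇒ keep positive
Point 6:
  Latitude: 3.7853′ = 0.063088°; total 64.063088
  hemisphere S, so the sign is −
  Longitude: 31.939′ = 0.532317°; total 124.532317
  E ⇒ keep positive

1. -80.19643, 101.56167
2. -50.34717, 0.71412
3. 70.90675, -0.98589
4. -21.09369, 173.72949
5. 0.62437, 25.10922
6. -64.06309, 124.53232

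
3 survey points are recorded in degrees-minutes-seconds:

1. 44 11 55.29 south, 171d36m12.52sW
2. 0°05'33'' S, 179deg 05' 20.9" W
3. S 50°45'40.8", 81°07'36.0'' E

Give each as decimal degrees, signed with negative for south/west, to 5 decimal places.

1. -44.19869, -171.60348
2. -0.09250, -179.08914
3. -50.76133, 81.12667

Point 1:
  Lat: 11′ + 55.29″ = 11.92150′; 44 + 11.92150/60 = 44.198692
  hemisphere S, so the sign is −
  λ: 36′ + 12.52″ = 36.20867′; 171 + 36.20867/60 = 171.603478
  W ⇒ negate
Point 2:
  Lat: 0° + 5/60 + 33/3600 = 0 + 0.083333 + 0.009167 = 0.092500
  S ⇒ negate
  Longitude: 179° + 5/60 + 20.9/3600 = 179 + 0.083333 + 0.005806 = 179.089139
  W → negative
Point 3:
  Lat: 50 + 45/60 + 40.8/3600 = 50.761333
  S → negative
  Lon: 81 + 7/60 + 36/3600 = 81.126667
  E → positive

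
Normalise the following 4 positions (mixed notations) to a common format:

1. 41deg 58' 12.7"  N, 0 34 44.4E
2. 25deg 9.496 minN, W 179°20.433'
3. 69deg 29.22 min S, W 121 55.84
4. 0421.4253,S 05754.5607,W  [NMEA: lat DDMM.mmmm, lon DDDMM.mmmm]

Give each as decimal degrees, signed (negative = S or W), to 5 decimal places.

1. 41.97019, 0.57900
2. 25.15827, -179.34055
3. -69.48700, -121.93067
4. -4.35709, -57.90935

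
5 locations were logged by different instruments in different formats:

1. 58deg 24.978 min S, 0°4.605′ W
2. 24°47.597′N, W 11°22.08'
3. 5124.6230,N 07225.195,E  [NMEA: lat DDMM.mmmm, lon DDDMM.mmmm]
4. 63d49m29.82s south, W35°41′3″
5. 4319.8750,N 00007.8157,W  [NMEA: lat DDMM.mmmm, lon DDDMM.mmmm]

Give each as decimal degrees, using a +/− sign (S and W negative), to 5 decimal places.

1. -58.41630, -0.07675
2. 24.79328, -11.36800
3. 51.41038, 72.41992
4. -63.82495, -35.68417
5. 43.33125, -0.13026

Point 1:
  Lat: 58 + 24.978/60 = 58.416300
  S ⇒ negate
  λ: 4.605′ = 0.076750°; total 0.076750
  hemisphere W, so the sign is −
Point 2:
  Lat: 24 + 47.597/60 = 24.793283
  N ⇒ keep positive
  Longitude: 22.08′ = 0.368000°; total 11.368000
  W → negative
Point 3:
  φ: degrees = first 2 digits = 51, minutes = 24.623; 51 + 24.623/60 = 51.410383
  N ⇒ keep positive
  Lon: degrees = first 3 digits = 72, minutes = 25.195; 72 + 25.195/60 = 72.419917
  E → positive
Point 4:
  Lat: 63 + 49/60 + 29.82/3600 = 63.824950
  hemisphere S, so the sign is −
  Longitude: 41′ + 3″ = 41.05000′; 35 + 41.05000/60 = 35.684167
  W → negative
Point 5:
  Latitude: split at 2 digits → 43° and 19.875′; 43 + 19.875/60 = 43.331250
  N → positive
  Longitude: degrees = first 3 digits = 0, minutes = 7.8157; 0 + 7.8157/60 = 0.130262
  W → negative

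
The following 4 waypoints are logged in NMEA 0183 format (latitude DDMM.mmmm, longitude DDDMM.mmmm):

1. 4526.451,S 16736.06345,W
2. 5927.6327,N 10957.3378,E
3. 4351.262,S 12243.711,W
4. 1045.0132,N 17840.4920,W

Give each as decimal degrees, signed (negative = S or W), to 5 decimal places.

Point 1:
  Lat: split at 2 digits → 45° and 26.451′; 45 + 26.451/60 = 45.440850
  hemisphere S, so the sign is −
  λ: degrees = first 3 digits = 167, minutes = 36.06345; 167 + 36.06345/60 = 167.601058
  W → negative
Point 2:
  Latitude: degrees = first 2 digits = 59, minutes = 27.6327; 59 + 27.6327/60 = 59.460545
  N → positive
  λ: degrees = first 3 digits = 109, minutes = 57.3378; 109 + 57.3378/60 = 109.955630
  E ⇒ keep positive
Point 3:
  Lat: split at 2 digits → 43° and 51.262′; 43 + 51.262/60 = 43.854367
  S → negative
  Lon: split at 3 digits → 122° and 43.711′; 122 + 43.711/60 = 122.728517
  W → negative
Point 4:
  Lat: split at 2 digits → 10° and 45.0132′; 10 + 45.0132/60 = 10.750220
  N → positive
  Longitude: split at 3 digits → 178° and 40.492′; 178 + 40.492/60 = 178.674867
  W → negative

1. -45.44085, -167.60106
2. 59.46055, 109.95563
3. -43.85437, -122.72852
4. 10.75022, -178.67487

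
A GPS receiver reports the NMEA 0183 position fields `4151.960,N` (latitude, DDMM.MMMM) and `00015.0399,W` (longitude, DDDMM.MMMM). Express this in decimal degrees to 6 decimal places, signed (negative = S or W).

Lat: split at 2 digits → 41° and 51.96′; 41 + 51.96/60 = 41.8660000
N → positive
λ: degrees = first 3 digits = 0, minutes = 15.0399; 0 + 15.0399/60 = 0.2506650
W ⇒ negate

41.866000, -0.250665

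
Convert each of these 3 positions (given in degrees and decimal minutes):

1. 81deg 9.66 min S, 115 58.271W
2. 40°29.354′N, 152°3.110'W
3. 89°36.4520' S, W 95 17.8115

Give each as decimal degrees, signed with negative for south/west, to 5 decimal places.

1. -81.16100, -115.97118
2. 40.48923, -152.05183
3. -89.60753, -95.29686

Point 1:
  Latitude: 9.66′ = 0.161000°; total 81.161000
  S ⇒ negate
  Longitude: 58.271′ = 0.971183°; total 115.971183
  W ⇒ negate
Point 2:
  Lat: 29.354′ = 0.489233°; total 40.489233
  N ⇒ keep positive
  Lon: 152 + 3.11/60 = 152.051833
  hemisphere W, so the sign is −
Point 3:
  φ: 89 + 36.452/60 = 89.607533
  hemisphere S, so the sign is −
  λ: 95 + 17.8115/60 = 95.296858
  hemisphere W, so the sign is −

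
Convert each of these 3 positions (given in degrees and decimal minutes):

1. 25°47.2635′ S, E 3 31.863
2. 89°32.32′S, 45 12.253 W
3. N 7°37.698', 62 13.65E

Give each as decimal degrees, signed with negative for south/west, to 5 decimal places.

1. -25.78773, 3.53105
2. -89.53867, -45.20422
3. 7.62830, 62.22750

Point 1:
  Latitude: 47.2635′ = 0.787725°; total 25.787725
  hemisphere S, so the sign is −
  λ: 31.863′ = 0.531050°; total 3.531050
  E → positive
Point 2:
  Latitude: 89 + 32.32/60 = 89.538667
  hemisphere S, so the sign is −
  Lon: 45 + 12.253/60 = 45.204217
  W ⇒ negate
Point 3:
  Lat: 7 + 37.698/60 = 7.628300
  N ⇒ keep positive
  Longitude: 13.65′ = 0.227500°; total 62.227500
  E → positive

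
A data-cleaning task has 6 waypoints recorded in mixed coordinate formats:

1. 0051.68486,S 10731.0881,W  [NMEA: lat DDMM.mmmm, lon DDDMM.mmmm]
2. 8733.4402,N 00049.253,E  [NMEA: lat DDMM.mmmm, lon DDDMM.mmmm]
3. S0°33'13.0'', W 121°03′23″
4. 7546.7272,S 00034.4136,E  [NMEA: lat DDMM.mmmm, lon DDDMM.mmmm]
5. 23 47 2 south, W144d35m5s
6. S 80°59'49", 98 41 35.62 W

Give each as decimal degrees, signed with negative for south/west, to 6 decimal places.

1. -0.861414, -107.518135
2. 87.557337, 0.820883
3. -0.553611, -121.056389
4. -75.778787, 0.573560
5. -23.783889, -144.584722
6. -80.996944, -98.693228

Point 1:
  φ: split at 2 digits → 00° and 51.68486′; 0 + 51.68486/60 = 0.8614143
  hemisphere S, so the sign is −
  λ: split at 3 digits → 107° and 31.0881′; 107 + 31.0881/60 = 107.5181350
  W ⇒ negate
Point 2:
  Lat: split at 2 digits → 87° and 33.4402′; 87 + 33.4402/60 = 87.5573367
  N ⇒ keep positive
  Lon: split at 3 digits → 000° and 49.253′; 0 + 49.253/60 = 0.8208833
  E ⇒ keep positive
Point 3:
  Latitude: 0° + 33/60 + 13/3600 = 0 + 0.550000 + 0.003611 = 0.5536111
  S ⇒ negate
  Longitude: 3′ + 23″ = 3.38333′; 121 + 3.38333/60 = 121.0563889
  W → negative
Point 4:
  φ: split at 2 digits → 75° and 46.7272′; 75 + 46.7272/60 = 75.7787867
  hemisphere S, so the sign is −
  λ: degrees = first 3 digits = 0, minutes = 34.4136; 0 + 34.4136/60 = 0.5735600
  E → positive
Point 5:
  φ: 23° + 47/60 + 2/3600 = 23 + 0.783333 + 0.000556 = 23.7838889
  S → negative
  Longitude: 35′ + 5″ = 35.08333′; 144 + 35.08333/60 = 144.5847222
  hemisphere W, so the sign is −
Point 6:
  Latitude: 80° + 59/60 + 49/3600 = 80 + 0.983333 + 0.013611 = 80.9969444
  hemisphere S, so the sign is −
  λ: 98 + 41/60 + 35.62/3600 = 98.6932278
  W → negative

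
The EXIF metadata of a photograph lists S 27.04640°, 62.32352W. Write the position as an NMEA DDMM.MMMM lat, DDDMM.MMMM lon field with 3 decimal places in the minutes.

Latitude: minutes = (27.046400 − 27) × 60 = 2.78400
Lon: minutes = (62.323520 − 62) × 60 = 19.41120

2702.784,S / 06219.411,W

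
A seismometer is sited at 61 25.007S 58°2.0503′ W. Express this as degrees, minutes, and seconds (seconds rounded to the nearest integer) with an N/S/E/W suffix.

61°25′0″ S, 58°02′3″ W

Lat: 25.00700′ → 25′ and 0.00700 × 60 = 0.42″
Lon: 2.05030′ → 2′ and 0.05030 × 60 = 3.02″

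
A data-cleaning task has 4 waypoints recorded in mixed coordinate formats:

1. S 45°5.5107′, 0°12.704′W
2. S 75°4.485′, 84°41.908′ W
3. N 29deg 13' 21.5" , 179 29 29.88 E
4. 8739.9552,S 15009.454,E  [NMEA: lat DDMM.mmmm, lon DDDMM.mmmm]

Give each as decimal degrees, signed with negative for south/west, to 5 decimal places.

1. -45.09185, -0.21173
2. -75.07475, -84.69847
3. 29.22264, 179.49163
4. -87.66592, 150.15757

Point 1:
  Latitude: 45 + 5.5107/60 = 45.091845
  S ⇒ negate
  λ: 0 + 12.704/60 = 0.211733
  hemisphere W, so the sign is −
Point 2:
  φ: 4.485′ = 0.074750°; total 75.074750
  S → negative
  Longitude: 41.908′ = 0.698467°; total 84.698467
  W → negative
Point 3:
  φ: 13′ + 21.5″ = 13.35833′; 29 + 13.35833/60 = 29.222639
  N ⇒ keep positive
  Lon: 179 + 29/60 + 29.88/3600 = 179.491633
  E ⇒ keep positive
Point 4:
  Lat: split at 2 digits → 87° and 39.9552′; 87 + 39.9552/60 = 87.665920
  S ⇒ negate
  λ: split at 3 digits → 150° and 9.454′; 150 + 9.454/60 = 150.157567
  E ⇒ keep positive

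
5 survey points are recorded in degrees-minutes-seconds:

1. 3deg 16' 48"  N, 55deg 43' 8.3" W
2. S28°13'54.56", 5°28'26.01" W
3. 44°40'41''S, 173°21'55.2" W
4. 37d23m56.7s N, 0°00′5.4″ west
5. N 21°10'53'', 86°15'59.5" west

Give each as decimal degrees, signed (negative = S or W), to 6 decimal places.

1. 3.280000, -55.718972
2. -28.231822, -5.473892
3. -44.678056, -173.365333
4. 37.399083, -0.001500
5. 21.181389, -86.266528

Point 1:
  φ: 3° + 16/60 + 48/3600 = 3 + 0.266667 + 0.013333 = 3.2800000
  N → positive
  Longitude: 55 + 43/60 + 8.3/3600 = 55.7189722
  W → negative
Point 2:
  Latitude: 28 + 13/60 + 54.56/3600 = 28.2318222
  S → negative
  λ: 28′ + 26.01″ = 28.43350′; 5 + 28.43350/60 = 5.4738917
  W ⇒ negate
Point 3:
  Lat: 40′ + 41″ = 40.68333′; 44 + 40.68333/60 = 44.6780556
  S ⇒ negate
  Lon: 173 + 21/60 + 55.2/3600 = 173.3653333
  W → negative
Point 4:
  Lat: 37° + 23/60 + 56.7/3600 = 37 + 0.383333 + 0.015750 = 37.3990833
  N → positive
  Longitude: 0′ + 5.4″ = 0.09000′; 0 + 0.09000/60 = 0.0015000
  W ⇒ negate
Point 5:
  φ: 10′ + 53″ = 10.88333′; 21 + 10.88333/60 = 21.1813889
  N ⇒ keep positive
  Lon: 86° + 15/60 + 59.5/3600 = 86 + 0.250000 + 0.016528 = 86.2665278
  W → negative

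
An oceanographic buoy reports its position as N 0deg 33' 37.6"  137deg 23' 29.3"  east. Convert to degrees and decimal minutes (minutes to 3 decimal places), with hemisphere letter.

0° 33.627′ N, 137° 23.488′ E

Lat: seconds/60 = 0.62667; minutes = 33 + 0.62667 = 33.62667
λ: 23 + 29.3/60 = 23.48833′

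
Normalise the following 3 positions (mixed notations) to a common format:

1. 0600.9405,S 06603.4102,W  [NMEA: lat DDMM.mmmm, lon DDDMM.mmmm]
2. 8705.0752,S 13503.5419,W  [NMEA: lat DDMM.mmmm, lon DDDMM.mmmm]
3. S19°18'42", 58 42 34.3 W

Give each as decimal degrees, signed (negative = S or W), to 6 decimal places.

1. -6.015675, -66.056837
2. -87.084587, -135.059032
3. -19.311667, -58.709528

Point 1:
  φ: degrees = first 2 digits = 6, minutes = 0.9405; 6 + 0.9405/60 = 6.0156750
  S → negative
  λ: degrees = first 3 digits = 66, minutes = 3.4102; 66 + 3.4102/60 = 66.0568367
  W → negative
Point 2:
  Lat: degrees = first 2 digits = 87, minutes = 5.0752; 87 + 5.0752/60 = 87.0845867
  S → negative
  λ: split at 3 digits → 135° and 3.5419′; 135 + 3.5419/60 = 135.0590317
  W → negative
Point 3:
  Latitude: 19 + 18/60 + 42/3600 = 19.3116667
  S → negative
  Lon: 42′ + 34.3″ = 42.57167′; 58 + 42.57167/60 = 58.7095278
  W ⇒ negate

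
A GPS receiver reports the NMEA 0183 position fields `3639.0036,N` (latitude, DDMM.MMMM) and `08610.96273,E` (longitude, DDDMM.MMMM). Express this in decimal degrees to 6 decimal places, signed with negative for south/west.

Lat: split at 2 digits → 36° and 39.0036′; 36 + 39.0036/60 = 36.6500600
N → positive
Lon: split at 3 digits → 086° and 10.96273′; 86 + 10.96273/60 = 86.1827122
E → positive

36.650060, 86.182712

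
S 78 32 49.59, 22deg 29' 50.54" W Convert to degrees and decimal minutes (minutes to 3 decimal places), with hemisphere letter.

78° 32.827′ S, 22° 29.842′ W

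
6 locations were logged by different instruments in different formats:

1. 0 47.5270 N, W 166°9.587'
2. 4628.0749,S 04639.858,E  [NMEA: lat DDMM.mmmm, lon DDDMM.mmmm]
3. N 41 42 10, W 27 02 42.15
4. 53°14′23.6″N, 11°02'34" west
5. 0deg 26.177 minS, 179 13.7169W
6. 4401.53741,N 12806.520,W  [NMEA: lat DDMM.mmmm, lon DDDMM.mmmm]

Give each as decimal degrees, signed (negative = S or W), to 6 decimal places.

1. 0.792117, -166.159783
2. -46.467915, 46.664300
3. 41.702778, -27.045042
4. 53.239889, -11.042778
5. -0.436283, -179.228615
6. 44.025624, -128.108667

Point 1:
  Latitude: 47.527′ = 0.792117°; total 0.7921167
  N ⇒ keep positive
  λ: 9.587′ = 0.159783°; total 166.1597833
  W → negative
Point 2:
  φ: degrees = first 2 digits = 46, minutes = 28.0749; 46 + 28.0749/60 = 46.4679150
  S → negative
  λ: split at 3 digits → 046° and 39.858′; 46 + 39.858/60 = 46.6643000
  E → positive
Point 3:
  Lat: 42′ + 10″ = 42.16667′; 41 + 42.16667/60 = 41.7027778
  N ⇒ keep positive
  Longitude: 27 + 2/60 + 42.15/3600 = 27.0450417
  W ⇒ negate
Point 4:
  Latitude: 53° + 14/60 + 23.6/3600 = 53 + 0.233333 + 0.006556 = 53.2398889
  N → positive
  λ: 11 + 2/60 + 34/3600 = 11.0427778
  hemisphere W, so the sign is −
Point 5:
  φ: 26.177′ = 0.436283°; total 0.4362833
  S → negative
  λ: 179 + 13.7169/60 = 179.2286150
  hemisphere W, so the sign is −
Point 6:
  Lat: degrees = first 2 digits = 44, minutes = 1.53741; 44 + 1.53741/60 = 44.0256235
  N → positive
  Lon: degrees = first 3 digits = 128, minutes = 6.52; 128 + 6.52/60 = 128.1086667
  hemisphere W, so the sign is −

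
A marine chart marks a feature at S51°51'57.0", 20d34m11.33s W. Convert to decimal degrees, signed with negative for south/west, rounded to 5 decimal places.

Latitude: 51° + 51/60 + 57/3600 = 51 + 0.850000 + 0.015833 = 51.865833
hemisphere S, so the sign is −
Longitude: 34′ + 11.33″ = 34.18883′; 20 + 34.18883/60 = 20.569814
W → negative

-51.86583, -20.56981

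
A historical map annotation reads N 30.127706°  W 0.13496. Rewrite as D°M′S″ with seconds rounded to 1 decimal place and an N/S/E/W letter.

Latitude: whole degrees 30; 7.66236′ → 7′ and 39.742″
Longitude: 0.134960 × 60 = 8.09760′ → 8′, remainder × 60 = 5.856″

30°07′39.7″ N, 0°08′5.9″ W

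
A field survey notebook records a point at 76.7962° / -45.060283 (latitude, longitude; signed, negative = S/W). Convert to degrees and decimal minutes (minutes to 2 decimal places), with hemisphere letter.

Latitude: minutes = (76.796200 − 76) × 60 = 47.7720
Longitude is negative → W; |value| = 45.060283
Longitude: minutes = (45.060283 − 45) × 60 = 3.6170

76° 47.77′ N, 45° 3.62′ W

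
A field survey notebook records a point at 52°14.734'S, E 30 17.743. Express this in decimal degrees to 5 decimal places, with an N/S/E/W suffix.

Lat: 52 + 14.734/60 = 52.245567
Lon: 30 + 17.743/60 = 30.295717

52.24557° S, 30.29572° E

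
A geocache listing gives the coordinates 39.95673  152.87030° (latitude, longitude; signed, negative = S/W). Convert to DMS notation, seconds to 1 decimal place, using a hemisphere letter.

Latitude: 0.956730° → 57.40380′; 0.40380 × 60 = 24.228″
Lon: 0.870300° → 52.21800′; 0.21800 × 60 = 13.080″

39°57′24.2″ N, 152°52′13.1″ E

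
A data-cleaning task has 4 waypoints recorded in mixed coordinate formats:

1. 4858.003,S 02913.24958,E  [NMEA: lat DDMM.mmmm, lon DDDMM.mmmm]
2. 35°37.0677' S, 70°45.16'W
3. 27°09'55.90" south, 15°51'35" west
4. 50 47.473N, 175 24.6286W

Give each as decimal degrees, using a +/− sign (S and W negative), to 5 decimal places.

Point 1:
  Latitude: degrees = first 2 digits = 48, minutes = 58.003; 48 + 58.003/60 = 48.966717
  S ⇒ negate
  Longitude: split at 3 digits → 029° and 13.24958′; 29 + 13.24958/60 = 29.220826
  E → positive
Point 2:
  Latitude: 37.0677′ = 0.617795°; total 35.617795
  S → negative
  Lon: 45.16′ = 0.752667°; total 70.752667
  W ⇒ negate
Point 3:
  Latitude: 9′ + 55.9″ = 9.93167′; 27 + 9.93167/60 = 27.165528
  S ⇒ negate
  Lon: 51′ + 35″ = 51.58333′; 15 + 51.58333/60 = 15.859722
  W → negative
Point 4:
  Lat: 50 + 47.473/60 = 50.791217
  N → positive
  λ: 24.6286′ = 0.410477°; total 175.410477
  hemisphere W, so the sign is −

1. -48.96672, 29.22083
2. -35.61780, -70.75267
3. -27.16553, -15.85972
4. 50.79122, -175.41048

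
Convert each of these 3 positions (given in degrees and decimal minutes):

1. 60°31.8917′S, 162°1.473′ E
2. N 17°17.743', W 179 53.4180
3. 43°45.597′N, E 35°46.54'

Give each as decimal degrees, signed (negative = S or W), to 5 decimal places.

Point 1:
  Lat: 31.8917′ = 0.531528°; total 60.531528
  hemisphere S, so the sign is −
  λ: 162 + 1.473/60 = 162.024550
  E ⇒ keep positive
Point 2:
  φ: 17 + 17.743/60 = 17.295717
  N ⇒ keep positive
  Lon: 53.418′ = 0.890300°; total 179.890300
  hemisphere W, so the sign is −
Point 3:
  Lat: 43 + 45.597/60 = 43.759950
  N → positive
  λ: 46.54′ = 0.775667°; total 35.775667
  E ⇒ keep positive

1. -60.53153, 162.02455
2. 17.29572, -179.89030
3. 43.75995, 35.77567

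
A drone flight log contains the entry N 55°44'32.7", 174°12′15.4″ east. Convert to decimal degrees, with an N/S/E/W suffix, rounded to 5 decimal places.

Latitude: 55 + 44/60 + 32.7/3600 = 55.742417
Lon: 174° + 12/60 + 15.4/3600 = 174 + 0.200000 + 0.004278 = 174.204278

55.74242° N, 174.20428° E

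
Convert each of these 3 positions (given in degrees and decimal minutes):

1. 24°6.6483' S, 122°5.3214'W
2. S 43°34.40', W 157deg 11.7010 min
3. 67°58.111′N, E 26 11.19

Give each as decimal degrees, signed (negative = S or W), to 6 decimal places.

1. -24.110805, -122.088690
2. -43.573333, -157.195017
3. 67.968517, 26.186500

Point 1:
  Lat: 24 + 6.6483/60 = 24.1108050
  hemisphere S, so the sign is −
  Lon: 5.3214′ = 0.088690°; total 122.0886900
  W ⇒ negate
Point 2:
  Latitude: 43 + 34.4/60 = 43.5733333
  S ⇒ negate
  λ: 11.701′ = 0.195017°; total 157.1950167
  W → negative
Point 3:
  Lat: 58.111′ = 0.968517°; total 67.9685167
  N ⇒ keep positive
  Lon: 11.19′ = 0.186500°; total 26.1865000
  E → positive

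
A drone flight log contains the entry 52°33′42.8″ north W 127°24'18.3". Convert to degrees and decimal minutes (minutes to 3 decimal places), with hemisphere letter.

52° 33.713′ N, 127° 24.305′ W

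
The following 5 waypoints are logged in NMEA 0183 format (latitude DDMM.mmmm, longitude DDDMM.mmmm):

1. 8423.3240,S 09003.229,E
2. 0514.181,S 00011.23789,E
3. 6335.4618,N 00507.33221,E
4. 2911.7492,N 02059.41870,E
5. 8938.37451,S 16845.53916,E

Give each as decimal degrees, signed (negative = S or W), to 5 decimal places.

1. -84.38873, 90.05382
2. -5.23635, 0.18730
3. 63.59103, 5.12220
4. 29.19582, 20.99031
5. -89.63958, 168.75899

Point 1:
  φ: split at 2 digits → 84° and 23.324′; 84 + 23.324/60 = 84.388733
  S ⇒ negate
  λ: degrees = first 3 digits = 90, minutes = 3.229; 90 + 3.229/60 = 90.053817
  E → positive
Point 2:
  Lat: degrees = first 2 digits = 5, minutes = 14.181; 5 + 14.181/60 = 5.236350
  S ⇒ negate
  Lon: split at 3 digits → 000° and 11.23789′; 0 + 11.23789/60 = 0.187298
  E ⇒ keep positive
Point 3:
  φ: split at 2 digits → 63° and 35.4618′; 63 + 35.4618/60 = 63.591030
  N ⇒ keep positive
  λ: degrees = first 3 digits = 5, minutes = 7.33221; 5 + 7.33221/60 = 5.122204
  E ⇒ keep positive
Point 4:
  Latitude: degrees = first 2 digits = 29, minutes = 11.7492; 29 + 11.7492/60 = 29.195820
  N ⇒ keep positive
  Longitude: split at 3 digits → 020° and 59.4187′; 20 + 59.4187/60 = 20.990312
  E → positive
Point 5:
  φ: degrees = first 2 digits = 89, minutes = 38.37451; 89 + 38.37451/60 = 89.639575
  hemisphere S, so the sign is −
  Longitude: degrees = first 3 digits = 168, minutes = 45.53916; 168 + 45.53916/60 = 168.758986
  E ⇒ keep positive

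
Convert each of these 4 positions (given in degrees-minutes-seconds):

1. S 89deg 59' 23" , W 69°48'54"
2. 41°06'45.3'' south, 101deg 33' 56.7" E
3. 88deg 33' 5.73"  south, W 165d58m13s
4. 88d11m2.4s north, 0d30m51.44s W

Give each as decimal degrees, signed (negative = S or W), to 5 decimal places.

Point 1:
  Latitude: 89° + 59/60 + 23/3600 = 89 + 0.983333 + 0.006389 = 89.989722
  S → negative
  Lon: 69 + 48/60 + 54/3600 = 69.815000
  W → negative
Point 2:
  Lat: 41° + 6/60 + 45.3/3600 = 41 + 0.100000 + 0.012583 = 41.112583
  S → negative
  Longitude: 101° + 33/60 + 56.7/3600 = 101 + 0.550000 + 0.015750 = 101.565750
  E → positive
Point 3:
  Lat: 88 + 33/60 + 5.73/3600 = 88.551592
  hemisphere S, so the sign is −
  λ: 165 + 58/60 + 13/3600 = 165.970278
  W → negative
Point 4:
  φ: 11′ + 2.4″ = 11.04000′; 88 + 11.04000/60 = 88.184000
  N → positive
  Longitude: 0 + 30/60 + 51.44/3600 = 0.514289
  W → negative

1. -89.98972, -69.81500
2. -41.11258, 101.56575
3. -88.55159, -165.97028
4. 88.18400, -0.51429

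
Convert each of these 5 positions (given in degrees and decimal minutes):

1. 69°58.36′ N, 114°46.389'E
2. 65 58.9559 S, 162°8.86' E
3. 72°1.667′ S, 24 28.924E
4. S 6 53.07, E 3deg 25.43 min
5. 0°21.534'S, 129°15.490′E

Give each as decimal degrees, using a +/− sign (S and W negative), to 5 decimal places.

Point 1:
  Lat: 69 + 58.36/60 = 69.972667
  N → positive
  Longitude: 46.389′ = 0.773150°; total 114.773150
  E ⇒ keep positive
Point 2:
  Latitude: 58.9559′ = 0.982598°; total 65.982598
  S ⇒ negate
  λ: 8.86′ = 0.147667°; total 162.147667
  E → positive
Point 3:
  Lat: 1.667′ = 0.027783°; total 72.027783
  S ⇒ negate
  λ: 24 + 28.924/60 = 24.482067
  E → positive
Point 4:
  Lat: 53.07′ = 0.884500°; total 6.884500
  hemisphere S, so the sign is −
  λ: 3 + 25.43/60 = 3.423833
  E ⇒ keep positive
Point 5:
  Lat: 0 + 21.534/60 = 0.358900
  S ⇒ negate
  Longitude: 129 + 15.49/60 = 129.258167
  E → positive

1. 69.97267, 114.77315
2. -65.98260, 162.14767
3. -72.02778, 24.48207
4. -6.88450, 3.42383
5. -0.35890, 129.25817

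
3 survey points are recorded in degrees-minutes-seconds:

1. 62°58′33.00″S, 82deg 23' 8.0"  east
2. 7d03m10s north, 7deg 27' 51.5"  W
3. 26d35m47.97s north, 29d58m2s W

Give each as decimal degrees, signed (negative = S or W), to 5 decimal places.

Point 1:
  Latitude: 62 + 58/60 + 33/3600 = 62.975833
  S ⇒ negate
  λ: 23′ + 8″ = 23.13333′; 82 + 23.13333/60 = 82.385556
  E ⇒ keep positive
Point 2:
  φ: 3′ + 10″ = 3.16667′; 7 + 3.16667/60 = 7.052778
  N ⇒ keep positive
  λ: 7° + 27/60 + 51.5/3600 = 7 + 0.450000 + 0.014306 = 7.464306
  W → negative
Point 3:
  φ: 26° + 35/60 + 47.97/3600 = 26 + 0.583333 + 0.013325 = 26.596658
  N → positive
  λ: 58′ + 2″ = 58.03333′; 29 + 58.03333/60 = 29.967222
  hemisphere W, so the sign is −

1. -62.97583, 82.38556
2. 7.05278, -7.46431
3. 26.59666, -29.96722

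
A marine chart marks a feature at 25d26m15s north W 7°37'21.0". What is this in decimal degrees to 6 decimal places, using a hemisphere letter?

25.437500° N, 7.622500° W

Latitude: 25 + 26/60 + 15/3600 = 25.4375000
Lon: 7° + 37/60 + 21/3600 = 7 + 0.616667 + 0.005833 = 7.6225000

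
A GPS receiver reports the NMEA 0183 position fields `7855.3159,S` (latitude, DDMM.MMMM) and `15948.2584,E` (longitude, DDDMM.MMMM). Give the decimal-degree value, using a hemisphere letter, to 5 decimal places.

78.92193° S, 159.80431° E

Lat: split at 2 digits → 78° and 55.3159′; 78 + 55.3159/60 = 78.921932
Longitude: split at 3 digits → 159° and 48.2584′; 159 + 48.2584/60 = 159.804307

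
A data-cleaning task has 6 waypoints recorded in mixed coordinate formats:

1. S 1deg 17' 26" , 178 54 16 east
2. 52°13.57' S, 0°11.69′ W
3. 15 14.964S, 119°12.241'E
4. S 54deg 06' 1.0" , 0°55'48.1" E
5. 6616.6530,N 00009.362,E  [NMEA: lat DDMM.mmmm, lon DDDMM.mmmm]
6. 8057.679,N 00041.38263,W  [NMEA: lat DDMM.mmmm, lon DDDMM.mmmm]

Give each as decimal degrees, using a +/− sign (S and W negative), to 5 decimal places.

Point 1:
  Lat: 1 + 17/60 + 26/3600 = 1.290556
  S ⇒ negate
  Longitude: 178° + 54/60 + 16/3600 = 178 + 0.900000 + 0.004444 = 178.904444
  E ⇒ keep positive
Point 2:
  Lat: 13.57′ = 0.226167°; total 52.226167
  hemisphere S, so the sign is −
  Longitude: 0 + 11.69/60 = 0.194833
  W → negative
Point 3:
  φ: 14.964′ = 0.249400°; total 15.249400
  S → negative
  Lon: 12.241′ = 0.204017°; total 119.204017
  E ⇒ keep positive
Point 4:
  Lat: 54° + 6/60 + 1/3600 = 54 + 0.100000 + 0.000278 = 54.100278
  S ⇒ negate
  λ: 0° + 55/60 + 48.1/3600 = 0 + 0.916667 + 0.013361 = 0.930028
  E → positive
Point 5:
  φ: split at 2 digits → 66° and 16.653′; 66 + 16.653/60 = 66.277550
  N ⇒ keep positive
  Lon: degrees = first 3 digits = 0, minutes = 9.362; 0 + 9.362/60 = 0.156033
  E ⇒ keep positive
Point 6:
  φ: degrees = first 2 digits = 80, minutes = 57.679; 80 + 57.679/60 = 80.961317
  N ⇒ keep positive
  Lon: split at 3 digits → 000° and 41.38263′; 0 + 41.38263/60 = 0.689711
  W ⇒ negate

1. -1.29056, 178.90444
2. -52.22617, -0.19483
3. -15.24940, 119.20402
4. -54.10028, 0.93003
5. 66.27755, 0.15603
6. 80.96132, -0.68971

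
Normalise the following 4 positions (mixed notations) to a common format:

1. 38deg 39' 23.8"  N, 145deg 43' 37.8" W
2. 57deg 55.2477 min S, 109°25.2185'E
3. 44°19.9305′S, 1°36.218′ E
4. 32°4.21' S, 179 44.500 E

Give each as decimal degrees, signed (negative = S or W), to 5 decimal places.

1. 38.65661, -145.72717
2. -57.92080, 109.42031
3. -44.33218, 1.60363
4. -32.07017, 179.74167

Point 1:
  φ: 39′ + 23.8″ = 39.39667′; 38 + 39.39667/60 = 38.656611
  N ⇒ keep positive
  Lon: 145° + 43/60 + 37.8/3600 = 145 + 0.716667 + 0.010500 = 145.727167
  W ⇒ negate
Point 2:
  Lat: 57 + 55.2477/60 = 57.920795
  hemisphere S, so the sign is −
  Longitude: 109 + 25.2185/60 = 109.420308
  E → positive
Point 3:
  Latitude: 44 + 19.9305/60 = 44.332175
  S ⇒ negate
  λ: 36.218′ = 0.603633°; total 1.603633
  E ⇒ keep positive
Point 4:
  φ: 32 + 4.21/60 = 32.070167
  S → negative
  Longitude: 44.5′ = 0.741667°; total 179.741667
  E ⇒ keep positive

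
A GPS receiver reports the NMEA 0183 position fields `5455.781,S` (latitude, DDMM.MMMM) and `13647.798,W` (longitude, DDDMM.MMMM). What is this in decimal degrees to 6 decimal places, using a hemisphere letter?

54.929683° S, 136.796633° W

Lat: degrees = first 2 digits = 54, minutes = 55.781; 54 + 55.781/60 = 54.9296833
Longitude: degrees = first 3 digits = 136, minutes = 47.798; 136 + 47.798/60 = 136.7966333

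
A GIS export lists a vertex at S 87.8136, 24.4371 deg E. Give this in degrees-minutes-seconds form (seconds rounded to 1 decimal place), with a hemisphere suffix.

φ: 0.813600° → 48.81600′; 0.81600 × 60 = 48.960″
Longitude: whole degrees 24; 26.22600′ → 26′ and 13.560″

87°48′49.0″ S, 24°26′13.6″ E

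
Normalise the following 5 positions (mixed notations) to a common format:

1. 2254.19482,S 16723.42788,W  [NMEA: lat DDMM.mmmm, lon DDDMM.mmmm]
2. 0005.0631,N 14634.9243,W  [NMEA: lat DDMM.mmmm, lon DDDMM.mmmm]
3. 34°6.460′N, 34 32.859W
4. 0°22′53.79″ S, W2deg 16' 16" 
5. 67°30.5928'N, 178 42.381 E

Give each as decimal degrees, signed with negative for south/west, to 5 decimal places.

1. -22.90325, -167.39046
2. 0.08439, -146.58207
3. 34.10767, -34.54765
4. -0.38161, -2.27111
5. 67.50988, 178.70635

Point 1:
  Latitude: degrees = first 2 digits = 22, minutes = 54.19482; 22 + 54.19482/60 = 22.903247
  S ⇒ negate
  Longitude: split at 3 digits → 167° and 23.42788′; 167 + 23.42788/60 = 167.390465
  hemisphere W, so the sign is −
Point 2:
  φ: degrees = first 2 digits = 0, minutes = 5.0631; 0 + 5.0631/60 = 0.084385
  N ⇒ keep positive
  λ: degrees = first 3 digits = 146, minutes = 34.9243; 146 + 34.9243/60 = 146.582072
  hemisphere W, so the sign is −
Point 3:
  φ: 34 + 6.46/60 = 34.107667
  N → positive
  Longitude: 34 + 32.859/60 = 34.547650
  W ⇒ negate
Point 4:
  φ: 0° + 22/60 + 53.79/3600 = 0 + 0.366667 + 0.014942 = 0.381608
  S ⇒ negate
  Longitude: 16′ + 16″ = 16.26667′; 2 + 16.26667/60 = 2.271111
  W ⇒ negate
Point 5:
  φ: 30.5928′ = 0.509880°; total 67.509880
  N ⇒ keep positive
  Longitude: 178 + 42.381/60 = 178.706350
  E → positive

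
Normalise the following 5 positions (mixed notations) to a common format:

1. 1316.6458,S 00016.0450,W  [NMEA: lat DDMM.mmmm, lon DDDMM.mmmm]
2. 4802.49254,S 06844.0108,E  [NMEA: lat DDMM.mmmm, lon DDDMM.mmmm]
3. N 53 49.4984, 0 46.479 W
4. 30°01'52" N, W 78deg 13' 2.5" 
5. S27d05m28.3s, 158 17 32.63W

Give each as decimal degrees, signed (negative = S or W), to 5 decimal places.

1. -13.27743, -0.26742
2. -48.04154, 68.73351
3. 53.82497, -0.77465
4. 30.03111, -78.21736
5. -27.09119, -158.29240

Point 1:
  Latitude: degrees = first 2 digits = 13, minutes = 16.6458; 13 + 16.6458/60 = 13.277430
  hemisphere S, so the sign is −
  Longitude: split at 3 digits → 000° and 16.045′; 0 + 16.045/60 = 0.267417
  W → negative
Point 2:
  φ: split at 2 digits → 48° and 2.49254′; 48 + 2.49254/60 = 48.041542
  S → negative
  λ: split at 3 digits → 068° and 44.0108′; 68 + 44.0108/60 = 68.733513
  E → positive
Point 3:
  Latitude: 53 + 49.4984/60 = 53.824973
  N ⇒ keep positive
  λ: 0 + 46.479/60 = 0.774650
  W ⇒ negate
Point 4:
  Lat: 30° + 1/60 + 52/3600 = 30 + 0.016667 + 0.014444 = 30.031111
  N ⇒ keep positive
  Longitude: 13′ + 2.5″ = 13.04167′; 78 + 13.04167/60 = 78.217361
  hemisphere W, so the sign is −
Point 5:
  Latitude: 27° + 5/60 + 28.3/3600 = 27 + 0.083333 + 0.007861 = 27.091194
  S ⇒ negate
  Lon: 158 + 17/60 + 32.63/3600 = 158.292397
  W → negative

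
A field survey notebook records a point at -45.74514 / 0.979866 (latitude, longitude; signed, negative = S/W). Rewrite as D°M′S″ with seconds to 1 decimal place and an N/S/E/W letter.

Latitude is negative → S; |value| = 45.745140
φ: 0.745140 × 60 = 44.70840′ → 44′, remainder × 60 = 42.504″
Longitude: whole degrees 0; 58.79196′ → 58′ and 47.518″

45°44′42.5″ S, 0°58′47.5″ E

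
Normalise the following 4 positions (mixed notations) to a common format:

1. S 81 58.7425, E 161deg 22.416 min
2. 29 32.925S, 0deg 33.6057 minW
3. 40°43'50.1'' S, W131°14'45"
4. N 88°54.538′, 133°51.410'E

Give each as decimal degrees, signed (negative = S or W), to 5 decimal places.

1. -81.97904, 161.37360
2. -29.54875, -0.56010
3. -40.73058, -131.24583
4. 88.90897, 133.85683

Point 1:
  Lat: 58.7425′ = 0.979042°; total 81.979042
  S ⇒ negate
  Lon: 22.416′ = 0.373600°; total 161.373600
  E → positive
Point 2:
  φ: 32.925′ = 0.548750°; total 29.548750
  S ⇒ negate
  Longitude: 33.6057′ = 0.560095°; total 0.560095
  W → negative
Point 3:
  Lat: 43′ + 50.1″ = 43.83500′; 40 + 43.83500/60 = 40.730583
  hemisphere S, so the sign is −
  λ: 131° + 14/60 + 45/3600 = 131 + 0.233333 + 0.012500 = 131.245833
  W → negative
Point 4:
  Lat: 54.538′ = 0.908967°; total 88.908967
  N ⇒ keep positive
  λ: 133 + 51.41/60 = 133.856833
  E → positive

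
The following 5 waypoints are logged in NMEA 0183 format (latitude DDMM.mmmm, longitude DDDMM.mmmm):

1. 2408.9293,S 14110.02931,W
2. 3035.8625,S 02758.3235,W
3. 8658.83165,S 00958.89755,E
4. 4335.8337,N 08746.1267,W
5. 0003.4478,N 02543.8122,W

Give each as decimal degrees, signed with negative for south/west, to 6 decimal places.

1. -24.148822, -141.167155
2. -30.597708, -27.972058
3. -86.980528, 9.981626
4. 43.597228, -87.768778
5. 0.057463, -25.730203

Point 1:
  φ: split at 2 digits → 24° and 8.9293′; 24 + 8.9293/60 = 24.1488217
  S → negative
  Lon: split at 3 digits → 141° and 10.02931′; 141 + 10.02931/60 = 141.1671552
  W ⇒ negate
Point 2:
  Lat: degrees = first 2 digits = 30, minutes = 35.8625; 30 + 35.8625/60 = 30.5977083
  S → negative
  λ: split at 3 digits → 027° and 58.3235′; 27 + 58.3235/60 = 27.9720583
  hemisphere W, so the sign is −
Point 3:
  Lat: split at 2 digits → 86° and 58.83165′; 86 + 58.83165/60 = 86.9805275
  S ⇒ negate
  Longitude: degrees = first 3 digits = 9, minutes = 58.89755; 9 + 58.89755/60 = 9.9816258
  E → positive
Point 4:
  Lat: degrees = first 2 digits = 43, minutes = 35.8337; 43 + 35.8337/60 = 43.5972283
  N ⇒ keep positive
  λ: degrees = first 3 digits = 87, minutes = 46.1267; 87 + 46.1267/60 = 87.7687783
  hemisphere W, so the sign is −
Point 5:
  Latitude: split at 2 digits → 00° and 3.4478′; 0 + 3.4478/60 = 0.0574633
  N ⇒ keep positive
  λ: degrees = first 3 digits = 25, minutes = 43.8122; 25 + 43.8122/60 = 25.7302033
  W → negative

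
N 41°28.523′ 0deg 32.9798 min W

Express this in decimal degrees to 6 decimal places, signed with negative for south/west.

41.475383, -0.549663

Latitude: 28.523′ = 0.475383°; total 41.4753833
N ⇒ keep positive
λ: 0 + 32.9798/60 = 0.5496633
hemisphere W, so the sign is −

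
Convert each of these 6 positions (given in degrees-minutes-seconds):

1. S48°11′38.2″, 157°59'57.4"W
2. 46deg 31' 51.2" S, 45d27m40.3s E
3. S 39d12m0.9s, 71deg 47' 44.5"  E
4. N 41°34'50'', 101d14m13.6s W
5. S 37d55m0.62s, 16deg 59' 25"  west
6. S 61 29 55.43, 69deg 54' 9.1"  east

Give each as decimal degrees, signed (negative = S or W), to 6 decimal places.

1. -48.193944, -157.999278
2. -46.530889, 45.461194
3. -39.200250, 71.795694
4. 41.580556, -101.237111
5. -37.916839, -16.990278
6. -61.498731, 69.902528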